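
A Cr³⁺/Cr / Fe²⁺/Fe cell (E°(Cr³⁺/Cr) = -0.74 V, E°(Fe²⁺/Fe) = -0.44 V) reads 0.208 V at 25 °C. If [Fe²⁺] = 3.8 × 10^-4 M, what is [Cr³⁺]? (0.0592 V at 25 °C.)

From the Nernst equation, log Q = n(E° − E)/0.0592 = 6(0.30 − 0.208)/0.0592 = 9.324, so Q = 2.11 × 10^9.
With Q = [Cr³⁺]^2/[Fe²⁺]^3 and the known concentrations, [Cr³⁺]^2 in the numerator gives [Cr³⁺] = 0.34 M.

0.34 M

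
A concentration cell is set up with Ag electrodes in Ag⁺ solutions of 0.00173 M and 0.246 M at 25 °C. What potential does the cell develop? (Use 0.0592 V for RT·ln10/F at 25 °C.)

Both half-cells are Ag⁺/Ag, so E°_cell = 0. The concentrated side is the cathode; the cell reaction moves Ag⁺ from high to low concentration with n = 1.
Q = [Ag⁺]_dilute/[Ag⁺]_conc = 0.00173/0.246 = 0.00703.
E = 0 − (0.0592/1) log Q = −(0.0592/1)(-2.153) = 0.1275 V.

0.13 V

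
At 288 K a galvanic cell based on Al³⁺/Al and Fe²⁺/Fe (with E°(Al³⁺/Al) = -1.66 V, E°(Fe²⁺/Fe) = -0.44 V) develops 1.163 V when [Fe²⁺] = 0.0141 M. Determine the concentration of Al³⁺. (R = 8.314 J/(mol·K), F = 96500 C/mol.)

1.6 M

From the Nernst equation, ln Q = nF(E° − E)/RT = 6×96500×(1.22 − 1.163)/(8.314×288) = 13.783, so Q = 9.68 × 10^5.
With Q = [Al³⁺]^2/[Fe²⁺]^3 and the known concentrations, [Al³⁺]^2 in the numerator gives [Al³⁺] = 1.6 M.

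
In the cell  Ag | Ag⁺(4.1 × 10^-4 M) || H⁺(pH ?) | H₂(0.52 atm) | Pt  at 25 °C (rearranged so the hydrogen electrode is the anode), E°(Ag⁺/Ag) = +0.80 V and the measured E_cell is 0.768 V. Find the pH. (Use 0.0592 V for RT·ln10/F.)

pH = 2.99

E°_cell = 0.80 V and n = 2.
log Q = n(E° − E)/0.0592 = 2×(0.80 − 0.768)/0.0592 = 1.081.
With Q = [H⁺]^2 / ([Ag⁺]^2·P(H₂)), solving for [H⁺] gives log[H⁺] = -2.989, so pH = 2.99.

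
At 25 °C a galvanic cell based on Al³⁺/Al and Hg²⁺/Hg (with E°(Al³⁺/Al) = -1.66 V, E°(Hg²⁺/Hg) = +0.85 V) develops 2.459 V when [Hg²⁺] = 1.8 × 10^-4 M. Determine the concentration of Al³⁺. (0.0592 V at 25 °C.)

9.3 × 10^-4 M

From the Nernst equation, log Q = n(E° − E)/0.0592 = 6(2.51 − 2.459)/0.0592 = 5.169, so Q = 1.48 × 10^5.
With Q = [Al³⁺]^2/[Hg²⁺]^3 and the known concentrations, [Al³⁺]^2 in the numerator gives [Al³⁺] = 9.3 × 10^-4 M.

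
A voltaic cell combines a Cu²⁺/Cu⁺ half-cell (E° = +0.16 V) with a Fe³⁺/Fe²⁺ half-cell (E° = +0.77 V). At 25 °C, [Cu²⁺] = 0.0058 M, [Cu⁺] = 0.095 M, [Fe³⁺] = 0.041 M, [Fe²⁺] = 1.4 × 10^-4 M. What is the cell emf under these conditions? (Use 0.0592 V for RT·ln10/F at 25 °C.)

0.828 V

The Fe³⁺/Fe²⁺ couple has the higher reduction potential and acts as the cathode, so E°_cell = +0.77 − (+0.16) = 0.61 V.
Balancing electrons gives n = 1; the reaction quotient is Q = [Cu²⁺]·[Fe²⁺]/([Cu⁺]·[Fe³⁺]) = 2.08 × 10^-4.
At 25 °C, E = E° − (0.0592/n) log Q = 0.61 − (0.0592/1)(-3.681) = 0.610 + 0.218 = 0.828 V.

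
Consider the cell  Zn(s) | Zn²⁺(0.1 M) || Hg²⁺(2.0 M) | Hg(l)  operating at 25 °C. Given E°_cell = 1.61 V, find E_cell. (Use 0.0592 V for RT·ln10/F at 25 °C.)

1.65 V

Balancing electrons gives n = 2; the reaction quotient is Q = [Zn²⁺]/[Hg²⁺] = 0.0500.
At 25 °C, E = E° − (0.0592/n) log Q = 1.61 − (0.0592/2)(-1.301) = 1.610 + 0.039 = 1.649 V.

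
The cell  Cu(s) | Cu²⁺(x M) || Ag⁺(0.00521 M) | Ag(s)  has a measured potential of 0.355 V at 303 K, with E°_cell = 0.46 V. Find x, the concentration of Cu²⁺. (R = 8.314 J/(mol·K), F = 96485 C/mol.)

0.084 M

From the Nernst equation, ln Q = nF(E° − E)/RT = 2×96485×(0.46 − 0.355)/(8.314×303) = 8.043, so Q = 3110.
With Q = [Cu²⁺]/[Ag⁺]^2 and the known concentrations, [Cu²⁺] in the numerator gives [Cu²⁺] = 0.084 M.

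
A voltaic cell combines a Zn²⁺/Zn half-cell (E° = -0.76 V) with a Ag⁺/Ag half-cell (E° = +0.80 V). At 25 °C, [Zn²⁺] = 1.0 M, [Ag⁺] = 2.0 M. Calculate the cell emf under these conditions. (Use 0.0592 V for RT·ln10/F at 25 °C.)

The Ag⁺/Ag couple has the higher reduction potential and acts as the cathode, so E°_cell = +0.80 − (-0.76) = 1.56 V.
Balancing electrons gives n = 2; the reaction quotient is Q = [Zn²⁺]/[Ag⁺]^2 = 0.250.
At 25 °C, E = E° − (0.0592/n) log Q = 1.56 − (0.0592/2)(-0.602) = 1.560 + 0.018 = 1.578 V.

1.58 V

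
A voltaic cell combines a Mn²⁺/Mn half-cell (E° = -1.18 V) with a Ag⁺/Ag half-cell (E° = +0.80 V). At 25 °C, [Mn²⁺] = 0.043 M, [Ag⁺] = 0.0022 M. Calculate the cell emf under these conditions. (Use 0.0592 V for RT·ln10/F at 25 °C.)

The Ag⁺/Ag couple has the higher reduction potential and acts as the cathode, so E°_cell = +0.80 − (-1.18) = 1.98 V.
Balancing electrons gives n = 2; the reaction quotient is Q = [Mn²⁺]/[Ag⁺]^2 = 8880.
At 25 °C, E = E° − (0.0592/n) log Q = 1.98 − (0.0592/2)(3.949) = 1.980 − 0.117 = 1.863 V.

1.86 V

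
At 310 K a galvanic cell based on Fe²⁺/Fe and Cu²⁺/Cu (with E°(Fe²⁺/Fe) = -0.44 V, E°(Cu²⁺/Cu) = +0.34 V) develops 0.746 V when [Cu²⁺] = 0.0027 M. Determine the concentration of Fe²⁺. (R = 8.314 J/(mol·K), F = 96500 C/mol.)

From the Nernst equation, ln Q = nF(E° − E)/RT = 2×96500×(0.78 − 0.746)/(8.314×310) = 2.546, so Q = 12.8.
With Q = [Fe²⁺]/[Cu²⁺] and the known concentrations, [Fe²⁺] in the numerator gives [Fe²⁺] = 0.034 M.

0.034 M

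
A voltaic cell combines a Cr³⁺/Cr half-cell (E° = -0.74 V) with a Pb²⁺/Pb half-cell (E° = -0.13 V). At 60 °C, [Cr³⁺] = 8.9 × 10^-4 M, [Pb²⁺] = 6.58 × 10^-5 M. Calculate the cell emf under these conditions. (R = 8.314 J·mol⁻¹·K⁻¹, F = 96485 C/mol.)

0.539 V

The Pb²⁺/Pb couple has the higher reduction potential and acts as the cathode, so E°_cell = -0.13 − (-0.74) = 0.61 V.
Balancing electrons gives n = 6; the reaction quotient is Q = [Cr³⁺]^2/[Pb²⁺]^3 = 2.78 × 10^6.
E = E° − (RT/nF) ln Q = 0.61 − (8.314×333)/(6×96485) × (14.838) = 0.610 − 0.071 = 0.539 V.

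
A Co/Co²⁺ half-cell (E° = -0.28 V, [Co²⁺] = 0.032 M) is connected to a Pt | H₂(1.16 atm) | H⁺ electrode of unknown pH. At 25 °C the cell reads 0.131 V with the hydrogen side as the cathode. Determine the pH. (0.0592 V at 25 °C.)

pH = 3.23

E°_cell = 0.28 V and n = 2.
log Q = n(E° − E)/0.0592 = 2×(0.28 − 0.131)/0.0592 = 5.034.
With Q = [Co²⁺]·P(H₂) / [H⁺]^2, solving for [H⁺] gives log[H⁺] = -3.232, so pH = 3.23.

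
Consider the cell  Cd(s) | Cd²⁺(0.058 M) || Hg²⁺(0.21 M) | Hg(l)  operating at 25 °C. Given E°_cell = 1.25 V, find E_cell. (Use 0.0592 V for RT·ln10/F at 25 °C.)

Balancing electrons gives n = 2; the reaction quotient is Q = [Cd²⁺]/[Hg²⁺] = 0.276.
At 25 °C, E = E° − (0.0592/n) log Q = 1.25 − (0.0592/2)(-0.559) = 1.250 + 0.017 = 1.267 V.

1.27 V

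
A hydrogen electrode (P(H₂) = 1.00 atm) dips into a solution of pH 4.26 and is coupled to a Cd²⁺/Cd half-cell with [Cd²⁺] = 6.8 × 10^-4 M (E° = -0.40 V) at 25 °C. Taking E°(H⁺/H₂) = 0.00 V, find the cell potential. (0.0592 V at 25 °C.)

The hydrogen couple is the cathode, so E°_cell = 0.40 V; n = 2.
[H⁺] = 10^(−4.26) = 5.5 × 10^-5 M, and Q = [Cd²⁺]·P(H₂) / [H⁺]^2 = 2.25 × 10^5.
E = E° − (0.0592/2) log Q = 0.40 − (0.0592/2)(5.353) = 0.242 V.

0.24 V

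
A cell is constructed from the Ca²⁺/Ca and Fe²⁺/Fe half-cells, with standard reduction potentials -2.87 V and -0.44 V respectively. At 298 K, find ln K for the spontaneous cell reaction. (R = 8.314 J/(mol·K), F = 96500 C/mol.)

ln K = 189.3

E°_cell = -0.44 − (-2.87) = 2.43 V, with n = 2 electrons transferred.
At equilibrium E = 0, so the Nernst equation gives ln K = nFE°/RT = (2)(96500)(2.43)/((8.314)(298)) = 189.29.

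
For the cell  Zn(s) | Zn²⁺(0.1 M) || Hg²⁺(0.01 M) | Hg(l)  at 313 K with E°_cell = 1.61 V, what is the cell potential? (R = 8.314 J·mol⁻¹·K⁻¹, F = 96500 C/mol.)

1.58 V

Balancing electrons gives n = 2; the reaction quotient is Q = [Zn²⁺]/[Hg²⁺] = 10.0.
E = E° − (RT/nF) ln Q = 1.61 − (8.314×313)/(2×96500) × (2.303) = 1.610 − 0.031 = 1.579 V.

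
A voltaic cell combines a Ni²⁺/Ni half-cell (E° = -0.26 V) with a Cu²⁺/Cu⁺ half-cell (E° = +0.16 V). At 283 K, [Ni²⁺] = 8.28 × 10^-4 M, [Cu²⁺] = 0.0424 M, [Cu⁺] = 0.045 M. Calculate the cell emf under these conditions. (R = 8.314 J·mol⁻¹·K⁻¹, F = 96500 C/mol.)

The Cu²⁺/Cu⁺ couple has the higher reduction potential and acts as the cathode, so E°_cell = +0.16 − (-0.26) = 0.42 V.
Balancing electrons gives n = 2; the reaction quotient is Q = [Ni²⁺]·[Cu⁺]^2/[Cu²⁺]^2 = 9.33 × 10^-4.
E = E° − (RT/nF) ln Q = 0.42 − (8.314×283)/(2×96500) × (-6.977) = 0.420 + 0.085 = 0.505 V.

0.505 V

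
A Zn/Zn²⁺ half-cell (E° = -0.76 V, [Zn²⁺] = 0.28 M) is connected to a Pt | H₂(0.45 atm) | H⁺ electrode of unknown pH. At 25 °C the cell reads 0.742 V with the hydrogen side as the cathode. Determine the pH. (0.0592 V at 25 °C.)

pH = 0.75

E°_cell = 0.76 V and n = 2.
log Q = n(E° − E)/0.0592 = 2×(0.76 − 0.742)/0.0592 = 0.608.
With Q = [Zn²⁺]·P(H₂) / [H⁺]^2, solving for [H⁺] gives log[H⁺] = -0.754, so pH = 0.75.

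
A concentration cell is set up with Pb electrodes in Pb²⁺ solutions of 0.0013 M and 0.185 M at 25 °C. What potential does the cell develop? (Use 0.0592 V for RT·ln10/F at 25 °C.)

Both half-cells are Pb²⁺/Pb, so E°_cell = 0. The concentrated side is the cathode; the cell reaction moves Pb²⁺ from high to low concentration with n = 2.
Q = [Pb²⁺]_dilute/[Pb²⁺]_conc = 0.0013/0.185 = 0.00703.
E = 0 − (0.0592/2) log Q = −(0.0592/2)(-2.153) = 0.0637 V.

0.064 V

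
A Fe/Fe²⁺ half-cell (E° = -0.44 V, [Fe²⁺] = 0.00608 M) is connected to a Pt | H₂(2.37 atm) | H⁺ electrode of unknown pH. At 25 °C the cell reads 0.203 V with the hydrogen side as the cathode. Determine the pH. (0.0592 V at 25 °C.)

E°_cell = 0.44 V and n = 2.
log Q = n(E° − E)/0.0592 = 2×(0.44 − 0.203)/0.0592 = 8.007.
With Q = [Fe²⁺]·P(H₂) / [H⁺]^2, solving for [H⁺] gives log[H⁺] = -4.924, so pH = 4.92.

pH = 4.92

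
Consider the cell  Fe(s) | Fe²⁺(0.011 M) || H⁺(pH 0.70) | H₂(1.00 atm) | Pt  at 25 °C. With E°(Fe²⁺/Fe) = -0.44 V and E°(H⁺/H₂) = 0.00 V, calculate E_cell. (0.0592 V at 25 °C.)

0.46 V

The hydrogen couple is the cathode, so E°_cell = 0.44 V; n = 2.
[H⁺] = 10^(−0.70) = 0.20 M, and Q = [Fe²⁺]·P(H₂) / [H⁺]^2 = 0.276.
E = E° − (0.0592/2) log Q = 0.44 − (0.0592/2)(-0.559) = 0.457 V.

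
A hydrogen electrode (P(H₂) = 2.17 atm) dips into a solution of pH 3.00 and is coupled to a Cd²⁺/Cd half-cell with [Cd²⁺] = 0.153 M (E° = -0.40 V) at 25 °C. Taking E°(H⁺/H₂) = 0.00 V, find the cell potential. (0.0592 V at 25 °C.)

The hydrogen couple is the cathode, so E°_cell = 0.40 V; n = 2.
[H⁺] = 10^(−3.00) = 0.0010 M, and Q = [Cd²⁺]·P(H₂) / [H⁺]^2 = 3.32 × 10^5.
E = E° − (0.0592/2) log Q = 0.40 − (0.0592/2)(5.521) = 0.237 V.

0.24 V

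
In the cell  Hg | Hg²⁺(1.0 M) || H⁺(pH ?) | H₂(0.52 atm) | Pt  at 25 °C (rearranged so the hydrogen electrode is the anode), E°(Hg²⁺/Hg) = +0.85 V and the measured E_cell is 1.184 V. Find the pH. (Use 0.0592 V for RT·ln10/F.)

pH = 5.78

E°_cell = 0.85 V and n = 2.
log Q = n(E° − E)/0.0592 = 2×(0.85 − 1.184)/0.0592 = -11.284.
With Q = [H⁺]^2 / ([Hg²⁺]·P(H₂)), solving for [H⁺] gives log[H⁺] = -5.784, so pH = 5.78.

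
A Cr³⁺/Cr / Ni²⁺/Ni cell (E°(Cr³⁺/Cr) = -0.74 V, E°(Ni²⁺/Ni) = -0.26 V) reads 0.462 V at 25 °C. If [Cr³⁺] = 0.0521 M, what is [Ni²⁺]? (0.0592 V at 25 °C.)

From the Nernst equation, log Q = n(E° − E)/0.0592 = 6(0.48 − 0.462)/0.0592 = 1.824, so Q = 66.7.
With Q = [Cr³⁺]^2/[Ni²⁺]^3 and the known concentrations, [Ni²⁺]^3 in the denominator gives [Ni²⁺] = 0.034 M.

0.034 M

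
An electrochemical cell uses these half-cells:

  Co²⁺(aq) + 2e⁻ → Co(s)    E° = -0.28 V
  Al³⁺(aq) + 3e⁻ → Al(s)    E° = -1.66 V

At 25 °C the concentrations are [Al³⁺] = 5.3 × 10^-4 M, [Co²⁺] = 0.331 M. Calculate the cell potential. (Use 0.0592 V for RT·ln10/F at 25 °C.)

1.43 V

The Co²⁺/Co couple has the higher reduction potential and acts as the cathode, so E°_cell = -0.28 − (-1.66) = 1.38 V.
Balancing electrons gives n = 6; the reaction quotient is Q = [Al³⁺]^2/[Co²⁺]^3 = 7.75 × 10^-6.
At 25 °C, E = E° − (0.0592/n) log Q = 1.38 − (0.0592/6)(-5.111) = 1.380 + 0.050 = 1.430 V.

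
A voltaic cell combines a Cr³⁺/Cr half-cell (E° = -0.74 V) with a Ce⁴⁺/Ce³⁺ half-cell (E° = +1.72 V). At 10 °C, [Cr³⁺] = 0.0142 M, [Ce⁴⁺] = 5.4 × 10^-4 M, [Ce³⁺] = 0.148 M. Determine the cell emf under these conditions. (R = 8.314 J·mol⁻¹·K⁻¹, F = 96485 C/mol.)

2.36 V

The Ce⁴⁺/Ce³⁺ couple has the higher reduction potential and acts as the cathode, so E°_cell = +1.72 − (-0.74) = 2.46 V.
Balancing electrons gives n = 3; the reaction quotient is Q = [Cr³⁺]·[Ce³⁺]^3/[Ce⁴⁺]^3 = 2.92 × 10^5.
E = E° − (RT/nF) ln Q = 2.46 − (8.314×283)/(3×96485) × (12.586) = 2.460 − 0.102 = 2.358 V.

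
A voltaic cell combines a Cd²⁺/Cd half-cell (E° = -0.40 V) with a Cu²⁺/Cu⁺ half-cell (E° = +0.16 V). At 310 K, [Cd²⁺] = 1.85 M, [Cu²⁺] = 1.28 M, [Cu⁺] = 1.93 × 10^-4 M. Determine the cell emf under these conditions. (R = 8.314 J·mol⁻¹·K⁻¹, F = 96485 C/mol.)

The Cu²⁺/Cu⁺ couple has the higher reduction potential and acts as the cathode, so E°_cell = +0.16 − (-0.40) = 0.56 V.
Balancing electrons gives n = 2; the reaction quotient is Q = [Cd²⁺]·[Cu⁺]^2/[Cu²⁺]^2 = 4.21 × 10^-8.
E = E° − (RT/nF) ln Q = 0.56 − (8.314×310)/(2×96485) × (-16.984) = 0.560 + 0.227 = 0.787 V.

0.787 V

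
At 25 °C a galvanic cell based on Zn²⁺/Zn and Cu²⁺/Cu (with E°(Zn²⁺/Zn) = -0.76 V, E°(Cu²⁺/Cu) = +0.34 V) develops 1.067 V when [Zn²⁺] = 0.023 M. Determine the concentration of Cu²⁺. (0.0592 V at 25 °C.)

From the Nernst equation, log Q = n(E° − E)/0.0592 = 2(1.10 − 1.067)/0.0592 = 1.115, so Q = 13.0.
With Q = [Zn²⁺]/[Cu²⁺] and the known concentrations, [Cu²⁺] in the denominator gives [Cu²⁺] = 0.0018 M.

0.0018 M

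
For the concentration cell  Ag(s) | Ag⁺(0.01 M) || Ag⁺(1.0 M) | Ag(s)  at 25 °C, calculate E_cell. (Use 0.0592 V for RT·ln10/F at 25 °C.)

0.12 V

Both half-cells are Ag⁺/Ag, so E°_cell = 0. The concentrated side is the cathode; the cell reaction moves Ag⁺ from high to low concentration with n = 1.
Q = [Ag⁺]_dilute/[Ag⁺]_conc = 0.01/1.0 = 0.0100.
E = 0 − (0.0592/1) log Q = −(0.0592/1)(-2.000) = 0.1184 V.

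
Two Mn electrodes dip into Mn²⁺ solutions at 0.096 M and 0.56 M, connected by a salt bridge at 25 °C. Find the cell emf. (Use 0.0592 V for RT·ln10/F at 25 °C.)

0.023 V

Both half-cells are Mn²⁺/Mn, so E°_cell = 0. The concentrated side is the cathode; the cell reaction moves Mn²⁺ from high to low concentration with n = 2.
Q = [Mn²⁺]_dilute/[Mn²⁺]_conc = 0.096/0.56 = 0.171.
E = 0 − (0.0592/2) log Q = −(0.0592/2)(-0.766) = 0.0227 V.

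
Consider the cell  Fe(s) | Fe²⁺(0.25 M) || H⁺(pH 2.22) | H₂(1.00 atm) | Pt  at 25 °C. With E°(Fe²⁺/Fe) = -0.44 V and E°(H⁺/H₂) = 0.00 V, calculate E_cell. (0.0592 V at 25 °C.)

0.33 V

The hydrogen couple is the cathode, so E°_cell = 0.44 V; n = 2.
[H⁺] = 10^(−2.22) = 0.0060 M, and Q = [Fe²⁺]·P(H₂) / [H⁺]^2 = 6890.
E = E° − (0.0592/2) log Q = 0.44 − (0.0592/2)(3.838) = 0.326 V.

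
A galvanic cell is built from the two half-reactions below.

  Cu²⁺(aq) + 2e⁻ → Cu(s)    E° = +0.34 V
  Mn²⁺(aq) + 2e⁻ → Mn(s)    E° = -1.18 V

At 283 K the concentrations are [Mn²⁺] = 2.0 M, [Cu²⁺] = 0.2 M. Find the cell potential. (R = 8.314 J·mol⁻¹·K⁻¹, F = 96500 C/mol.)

The Cu²⁺/Cu couple has the higher reduction potential and acts as the cathode, so E°_cell = +0.34 − (-1.18) = 1.52 V.
Balancing electrons gives n = 2; the reaction quotient is Q = [Mn²⁺]/[Cu²⁺] = 10.0.
E = E° − (RT/nF) ln Q = 1.52 − (8.314×283)/(2×96500) × (2.303) = 1.520 − 0.028 = 1.492 V.

1.49 V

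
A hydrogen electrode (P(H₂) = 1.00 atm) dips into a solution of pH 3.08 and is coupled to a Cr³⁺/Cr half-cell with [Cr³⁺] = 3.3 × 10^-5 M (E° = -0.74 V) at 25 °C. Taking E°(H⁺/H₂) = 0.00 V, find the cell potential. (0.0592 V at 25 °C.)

0.65 V

The hydrogen couple is the cathode, so E°_cell = 0.74 V; n = 6.
[H⁺] = 10^(−3.08) = 8.3 × 10^-4 M, and Q = [Cr³⁺]^2·P(H₂)^3 / [H⁺]^6 = 3.29 × 10^9.
E = E° − (0.0592/6) log Q = 0.74 − (0.0592/6)(9.517) = 0.646 V.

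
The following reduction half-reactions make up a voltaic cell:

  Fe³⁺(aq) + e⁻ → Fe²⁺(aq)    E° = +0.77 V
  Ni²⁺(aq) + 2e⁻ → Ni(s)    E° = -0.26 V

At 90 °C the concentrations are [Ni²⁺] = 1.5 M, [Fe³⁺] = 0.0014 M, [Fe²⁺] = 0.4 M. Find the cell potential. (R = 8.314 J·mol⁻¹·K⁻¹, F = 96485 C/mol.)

The Fe³⁺/Fe²⁺ couple has the higher reduction potential and acts as the cathode, so E°_cell = +0.77 − (-0.26) = 1.03 V.
Balancing electrons gives n = 2; the reaction quotient is Q = [Ni²⁺]·[Fe²⁺]^2/[Fe³⁺]^2 = 1.22 × 10^5.
E = E° − (RT/nF) ln Q = 1.03 − (8.314×363)/(2×96485) × (11.715) = 1.030 − 0.183 = 0.847 V.

0.847 V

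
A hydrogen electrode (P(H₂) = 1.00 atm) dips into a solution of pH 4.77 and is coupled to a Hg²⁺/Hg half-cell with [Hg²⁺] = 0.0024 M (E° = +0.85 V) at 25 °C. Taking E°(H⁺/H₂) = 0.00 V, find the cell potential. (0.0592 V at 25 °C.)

The Hg²⁺/Hg couple is the cathode, so E°_cell = 0.85 V; n = 2.
[H⁺] = 10^(−4.77) = 1.7 × 10^-5 M, and Q = [H⁺]^2 / ([Hg²⁺]·P(H₂)) = 1.2 × 10^-7.
E = E° − (0.0592/2) log Q = 0.85 − (0.0592/2)(-6.920) = 1.055 V.

1.05 V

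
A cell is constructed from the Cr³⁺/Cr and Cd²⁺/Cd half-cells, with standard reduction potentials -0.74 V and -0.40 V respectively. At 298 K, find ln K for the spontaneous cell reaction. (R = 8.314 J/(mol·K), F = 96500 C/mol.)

E°_cell = -0.40 − (-0.74) = 0.34 V, with n = 6 electrons transferred.
At equilibrium E = 0, so the Nernst equation gives ln K = nFE°/RT = (6)(96500)(0.34)/((8.314)(298)) = 79.46.

ln K = 79.5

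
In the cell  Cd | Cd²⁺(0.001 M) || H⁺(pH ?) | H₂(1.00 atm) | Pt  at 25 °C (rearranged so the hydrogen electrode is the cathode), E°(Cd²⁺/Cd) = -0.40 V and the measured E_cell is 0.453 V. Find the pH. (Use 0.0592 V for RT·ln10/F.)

pH = 0.60

E°_cell = 0.40 V and n = 2.
log Q = n(E° − E)/0.0592 = 2×(0.40 − 0.453)/0.0592 = -1.791.
With Q = [Cd²⁺]·P(H₂) / [H⁺]^2, solving for [H⁺] gives log[H⁺] = -0.605, so pH = 0.60.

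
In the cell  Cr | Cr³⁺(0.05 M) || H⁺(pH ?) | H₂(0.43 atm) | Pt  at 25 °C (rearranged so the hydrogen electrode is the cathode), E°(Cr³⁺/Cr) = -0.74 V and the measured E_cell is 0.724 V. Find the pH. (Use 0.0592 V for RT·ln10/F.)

pH = 0.89

E°_cell = 0.74 V and n = 6.
log Q = n(E° − E)/0.0592 = 6×(0.74 − 0.724)/0.0592 = 1.622.
With Q = [Cr³⁺]^2·P(H₂)^3 / [H⁺]^6, solving for [H⁺] gives log[H⁺] = -0.887, so pH = 0.89.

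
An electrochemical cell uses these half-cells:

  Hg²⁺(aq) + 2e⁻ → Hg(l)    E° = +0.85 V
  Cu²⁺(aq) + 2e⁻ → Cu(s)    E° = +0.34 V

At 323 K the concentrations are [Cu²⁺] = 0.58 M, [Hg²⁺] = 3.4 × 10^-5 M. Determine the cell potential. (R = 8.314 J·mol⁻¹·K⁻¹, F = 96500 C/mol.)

0.374 V

The Hg²⁺/Hg couple has the higher reduction potential and acts as the cathode, so E°_cell = +0.85 − (+0.34) = 0.51 V.
Balancing electrons gives n = 2; the reaction quotient is Q = [Cu²⁺]/[Hg²⁺] = 1.71 × 10^4.
E = E° − (RT/nF) ln Q = 0.51 − (8.314×323)/(2×96500) × (9.744) = 0.510 − 0.136 = 0.374 V.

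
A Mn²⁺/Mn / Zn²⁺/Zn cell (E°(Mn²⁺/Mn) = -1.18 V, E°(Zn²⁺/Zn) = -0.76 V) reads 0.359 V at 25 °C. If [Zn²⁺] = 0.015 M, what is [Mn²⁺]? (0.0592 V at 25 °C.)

1.7 M

From the Nernst equation, log Q = n(E° − E)/0.0592 = 2(0.42 − 0.359)/0.0592 = 2.061, so Q = 115.
With Q = [Mn²⁺]/[Zn²⁺] and the known concentrations, [Mn²⁺] in the numerator gives [Mn²⁺] = 1.7 M.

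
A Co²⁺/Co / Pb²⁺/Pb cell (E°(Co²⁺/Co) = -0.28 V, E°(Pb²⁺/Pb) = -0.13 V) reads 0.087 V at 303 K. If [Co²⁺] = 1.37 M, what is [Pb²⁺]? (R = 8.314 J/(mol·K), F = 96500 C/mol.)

From the Nernst equation, ln Q = nF(E° − E)/RT = 2×96500×(0.15 − 0.087)/(8.314×303) = 4.827, so Q = 125.
With Q = [Co²⁺]/[Pb²⁺] and the known concentrations, [Pb²⁺] in the denominator gives [Pb²⁺] = 0.011 M.

0.011 M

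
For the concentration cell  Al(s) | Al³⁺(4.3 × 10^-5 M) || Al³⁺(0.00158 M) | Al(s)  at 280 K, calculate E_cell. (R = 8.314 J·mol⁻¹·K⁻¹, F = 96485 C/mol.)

Both half-cells are Al³⁺/Al, so E°_cell = 0. The concentrated side is the cathode; the cell reaction moves Al³⁺ from high to low concentration with n = 3.
Q = [Al³⁺]_dilute/[Al³⁺]_conc = 4.3 × 10^-5/0.00158 = 0.0272.
E = 0 − (RT/nF) ln Q = −((8.314×280)/(3×96485))(-3.604) = 0.0290 V.

0.029 V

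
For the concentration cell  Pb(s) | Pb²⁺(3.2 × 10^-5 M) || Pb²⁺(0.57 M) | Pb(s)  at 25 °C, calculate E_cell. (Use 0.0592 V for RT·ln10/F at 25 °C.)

Both half-cells are Pb²⁺/Pb, so E°_cell = 0. The concentrated side is the cathode; the cell reaction moves Pb²⁺ from high to low concentration with n = 2.
Q = [Pb²⁺]_dilute/[Pb²⁺]_conc = 3.2 × 10^-5/0.57 = 5.61 × 10^-5.
E = 0 − (0.0592/2) log Q = −(0.0592/2)(-4.251) = 0.1258 V.

0.13 V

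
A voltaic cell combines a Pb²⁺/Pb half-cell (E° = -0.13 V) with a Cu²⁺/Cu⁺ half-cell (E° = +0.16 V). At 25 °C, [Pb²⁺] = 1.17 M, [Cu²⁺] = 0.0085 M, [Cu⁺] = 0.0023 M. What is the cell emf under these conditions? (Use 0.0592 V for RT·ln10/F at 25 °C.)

The Cu²⁺/Cu⁺ couple has the higher reduction potential and acts as the cathode, so E°_cell = +0.16 − (-0.13) = 0.29 V.
Balancing electrons gives n = 2; the reaction quotient is Q = [Pb²⁺]·[Cu⁺]^2/[Cu²⁺]^2 = 0.0857.
At 25 °C, E = E° − (0.0592/n) log Q = 0.29 − (0.0592/2)(-1.067) = 0.290 + 0.032 = 0.322 V.

0.322 V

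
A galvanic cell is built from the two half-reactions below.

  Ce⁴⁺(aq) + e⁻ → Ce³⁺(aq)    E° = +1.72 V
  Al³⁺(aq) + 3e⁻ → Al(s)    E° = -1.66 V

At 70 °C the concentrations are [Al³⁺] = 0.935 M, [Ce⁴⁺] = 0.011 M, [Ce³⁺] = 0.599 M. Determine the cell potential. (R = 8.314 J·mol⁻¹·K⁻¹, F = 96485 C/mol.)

The Ce⁴⁺/Ce³⁺ couple has the higher reduction potential and acts as the cathode, so E°_cell = +1.72 − (-1.66) = 3.38 V.
Balancing electrons gives n = 3; the reaction quotient is Q = [Al³⁺]·[Ce³⁺]^3/[Ce⁴⁺]^3 = 1.51 × 10^5.
E = E° − (RT/nF) ln Q = 3.38 − (8.314×343)/(3×96485) × (11.925) = 3.380 − 0.117 = 3.263 V.

3.26 V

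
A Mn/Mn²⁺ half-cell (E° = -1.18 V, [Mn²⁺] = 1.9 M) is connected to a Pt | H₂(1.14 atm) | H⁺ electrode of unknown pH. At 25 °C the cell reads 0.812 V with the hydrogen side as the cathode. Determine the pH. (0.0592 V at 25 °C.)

pH = 6.05

E°_cell = 1.18 V and n = 2.
log Q = n(E° − E)/0.0592 = 2×(1.18 − 0.812)/0.0592 = 12.432.
With Q = [Mn²⁺]·P(H₂) / [H⁺]^2, solving for [H⁺] gives log[H⁺] = -6.048, so pH = 6.05.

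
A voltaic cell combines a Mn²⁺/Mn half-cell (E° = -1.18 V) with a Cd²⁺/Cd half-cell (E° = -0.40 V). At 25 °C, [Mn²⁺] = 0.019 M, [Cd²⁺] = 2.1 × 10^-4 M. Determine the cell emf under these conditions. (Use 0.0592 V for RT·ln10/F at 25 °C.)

The Cd²⁺/Cd couple has the higher reduction potential and acts as the cathode, so E°_cell = -0.40 − (-1.18) = 0.78 V.
Balancing electrons gives n = 2; the reaction quotient is Q = [Mn²⁺]/[Cd²⁺] = 90.5.
At 25 °C, E = E° − (0.0592/n) log Q = 0.78 − (0.0592/2)(1.957) = 0.780 − 0.058 = 0.722 V.

0.722 V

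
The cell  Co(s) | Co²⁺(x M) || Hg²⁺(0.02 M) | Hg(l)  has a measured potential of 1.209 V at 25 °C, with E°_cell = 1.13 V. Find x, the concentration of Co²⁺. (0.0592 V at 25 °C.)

From the Nernst equation, log Q = n(E° − E)/0.0592 = 2(1.13 − 1.209)/0.0592 = -2.669, so Q = 0.00214.
With Q = [Co²⁺]/[Hg²⁺] and the known concentrations, [Co²⁺] in the numerator gives [Co²⁺] = 4.3 × 10^-5 M.

4.3 × 10^-5 M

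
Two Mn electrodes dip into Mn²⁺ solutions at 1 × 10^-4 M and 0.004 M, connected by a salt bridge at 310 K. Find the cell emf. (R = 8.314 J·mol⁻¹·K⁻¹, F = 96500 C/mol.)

0.049 V

Both half-cells are Mn²⁺/Mn, so E°_cell = 0. The concentrated side is the cathode; the cell reaction moves Mn²⁺ from high to low concentration with n = 2.
Q = [Mn²⁺]_dilute/[Mn²⁺]_conc = 1 × 10^-4/0.004 = 0.0250.
E = 0 − (RT/nF) ln Q = −((8.314×310)/(2×96500))(-3.689) = 0.0493 V.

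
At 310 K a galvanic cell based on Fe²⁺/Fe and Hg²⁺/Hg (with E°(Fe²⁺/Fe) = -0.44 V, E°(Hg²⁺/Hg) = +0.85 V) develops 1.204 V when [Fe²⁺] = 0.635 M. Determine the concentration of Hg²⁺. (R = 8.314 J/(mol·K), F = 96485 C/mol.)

From the Nernst equation, ln Q = nF(E° − E)/RT = 2×96485×(1.29 − 1.204)/(8.314×310) = 6.439, so Q = 626.
With Q = [Fe²⁺]/[Hg²⁺] and the known concentrations, [Hg²⁺] in the denominator gives [Hg²⁺] = 0.001 M.

0.001 M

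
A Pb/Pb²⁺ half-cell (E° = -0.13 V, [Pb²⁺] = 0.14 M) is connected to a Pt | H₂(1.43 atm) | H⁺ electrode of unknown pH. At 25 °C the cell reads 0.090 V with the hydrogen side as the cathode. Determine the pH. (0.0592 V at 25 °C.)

pH = 1.02

E°_cell = 0.13 V and n = 2.
log Q = n(E° − E)/0.0592 = 2×(0.13 − 0.090)/0.0592 = 1.351.
With Q = [Pb²⁺]·P(H₂) / [H⁺]^2, solving for [H⁺] gives log[H⁺] = -1.025, so pH = 1.02.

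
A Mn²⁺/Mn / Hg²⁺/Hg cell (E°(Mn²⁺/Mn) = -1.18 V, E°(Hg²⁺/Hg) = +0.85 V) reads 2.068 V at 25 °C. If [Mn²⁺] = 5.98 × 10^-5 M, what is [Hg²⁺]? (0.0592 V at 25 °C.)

From the Nernst equation, log Q = n(E° − E)/0.0592 = 2(2.03 − 2.068)/0.0592 = -1.284, so Q = 0.0520.
With Q = [Mn²⁺]/[Hg²⁺] and the known concentrations, [Hg²⁺] in the denominator gives [Hg²⁺] = 0.0011 M.

0.0011 M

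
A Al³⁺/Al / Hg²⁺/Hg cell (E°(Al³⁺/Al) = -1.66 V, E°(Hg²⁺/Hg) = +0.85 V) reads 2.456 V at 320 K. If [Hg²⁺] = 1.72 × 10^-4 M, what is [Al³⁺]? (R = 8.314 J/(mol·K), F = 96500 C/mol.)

From the Nernst equation, ln Q = nF(E° − E)/RT = 6×96500×(2.51 − 2.456)/(8.314×320) = 11.752, so Q = 1.27 × 10^5.
With Q = [Al³⁺]^2/[Hg²⁺]^3 and the known concentrations, [Al³⁺]^2 in the numerator gives [Al³⁺] = 8 × 10^-4 M.

8 × 10^-4 M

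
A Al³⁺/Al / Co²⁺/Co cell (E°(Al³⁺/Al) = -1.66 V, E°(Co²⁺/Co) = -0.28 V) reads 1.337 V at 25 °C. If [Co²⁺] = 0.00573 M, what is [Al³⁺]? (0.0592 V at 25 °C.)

0.066 M

From the Nernst equation, log Q = n(E° − E)/0.0592 = 6(1.38 − 1.337)/0.0592 = 4.358, so Q = 2.28 × 10^4.
With Q = [Al³⁺]^2/[Co²⁺]^3 and the known concentrations, [Al³⁺]^2 in the numerator gives [Al³⁺] = 0.066 M.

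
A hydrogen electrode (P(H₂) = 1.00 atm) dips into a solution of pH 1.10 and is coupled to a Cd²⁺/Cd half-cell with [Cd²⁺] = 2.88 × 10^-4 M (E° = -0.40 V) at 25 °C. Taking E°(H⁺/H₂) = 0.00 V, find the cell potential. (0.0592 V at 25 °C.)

The hydrogen couple is the cathode, so E°_cell = 0.40 V; n = 2.
[H⁺] = 10^(−1.10) = 0.079 M, and Q = [Cd²⁺]·P(H₂) / [H⁺]^2 = 0.0456.
E = E° − (0.0592/2) log Q = 0.40 − (0.0592/2)(-1.341) = 0.440 V.

0.44 V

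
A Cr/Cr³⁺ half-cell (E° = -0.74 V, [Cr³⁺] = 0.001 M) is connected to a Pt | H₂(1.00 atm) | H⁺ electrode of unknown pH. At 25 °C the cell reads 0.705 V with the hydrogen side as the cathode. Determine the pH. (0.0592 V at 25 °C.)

E°_cell = 0.74 V and n = 6.
log Q = n(E° − E)/0.0592 = 6×(0.74 − 0.705)/0.0592 = 3.547.
With Q = [Cr³⁺]^2·P(H₂)^3 / [H⁺]^6, solving for [H⁺] gives log[H⁺] = -1.591, so pH = 1.59.

pH = 1.59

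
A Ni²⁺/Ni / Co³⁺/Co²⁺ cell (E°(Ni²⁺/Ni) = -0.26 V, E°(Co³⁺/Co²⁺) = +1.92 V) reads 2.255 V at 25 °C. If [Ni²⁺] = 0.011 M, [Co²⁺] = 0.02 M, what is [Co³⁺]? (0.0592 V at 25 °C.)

From the Nernst equation, log Q = n(E° − E)/0.0592 = 2(2.18 − 2.255)/0.0592 = -2.534, so Q = 0.00293.
With Q = [Ni²⁺]·[Co²⁺]^2/[Co³⁺]^2 and the known concentrations, [Co³⁺]^2 in the denominator gives [Co³⁺] = 0.039 M.

0.039 M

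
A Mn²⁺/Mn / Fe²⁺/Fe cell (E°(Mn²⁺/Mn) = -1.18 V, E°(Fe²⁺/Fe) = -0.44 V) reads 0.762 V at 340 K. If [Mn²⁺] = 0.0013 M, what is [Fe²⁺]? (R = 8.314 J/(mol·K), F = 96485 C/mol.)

From the Nernst equation, ln Q = nF(E° − E)/RT = 2×96485×(0.74 − 0.762)/(8.314×340) = -1.502, so Q = 0.223.
With Q = [Mn²⁺]/[Fe²⁺] and the known concentrations, [Fe²⁺] in the denominator gives [Fe²⁺] = 0.0058 M.

0.0058 M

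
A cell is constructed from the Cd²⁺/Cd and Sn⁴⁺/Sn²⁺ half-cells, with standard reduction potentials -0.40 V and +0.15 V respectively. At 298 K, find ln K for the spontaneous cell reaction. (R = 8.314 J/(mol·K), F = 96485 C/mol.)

E°_cell = +0.15 − (-0.40) = 0.55 V, with n = 2 electrons transferred.
At equilibrium E = 0, so the Nernst equation gives ln K = nFE°/RT = (2)(96485)(0.55)/((8.314)(298)) = 42.84.

ln K = 42.8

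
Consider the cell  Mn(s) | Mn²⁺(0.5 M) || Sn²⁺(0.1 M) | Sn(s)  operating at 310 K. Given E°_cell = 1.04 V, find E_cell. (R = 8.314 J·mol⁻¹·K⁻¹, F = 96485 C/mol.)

Balancing electrons gives n = 2; the reaction quotient is Q = [Mn²⁺]/[Sn²⁺] = 5.00.
E = E° − (RT/nF) ln Q = 1.04 − (8.314×310)/(2×96485) × (1.609) = 1.040 − 0.021 = 1.019 V.

1.02 V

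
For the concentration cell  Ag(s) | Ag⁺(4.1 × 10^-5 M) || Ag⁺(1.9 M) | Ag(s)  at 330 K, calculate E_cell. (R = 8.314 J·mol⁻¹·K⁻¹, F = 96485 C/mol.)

0.31 V

Both half-cells are Ag⁺/Ag, so E°_cell = 0. The concentrated side is the cathode; the cell reaction moves Ag⁺ from high to low concentration with n = 1.
Q = [Ag⁺]_dilute/[Ag⁺]_conc = 4.1 × 10^-5/1.9 = 2.16 × 10^-5.
E = 0 − (RT/nF) ln Q = −((8.314×330)/(1×96485))(-10.744) = 0.3055 V.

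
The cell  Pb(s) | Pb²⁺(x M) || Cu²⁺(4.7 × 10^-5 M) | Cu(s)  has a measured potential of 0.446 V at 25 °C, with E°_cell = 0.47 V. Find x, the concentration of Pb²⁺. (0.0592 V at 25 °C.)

From the Nernst equation, log Q = n(E° − E)/0.0592 = 2(0.47 − 0.446)/0.0592 = 0.811, so Q = 6.47.
With Q = [Pb²⁺]/[Cu²⁺] and the known concentrations, [Pb²⁺] in the numerator gives [Pb²⁺] = 3 × 10^-4 M.

3 × 10^-4 M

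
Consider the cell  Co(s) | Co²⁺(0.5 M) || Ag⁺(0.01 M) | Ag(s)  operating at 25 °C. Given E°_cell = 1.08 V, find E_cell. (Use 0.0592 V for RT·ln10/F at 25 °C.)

Balancing electrons gives n = 2; the reaction quotient is Q = [Co²⁺]/[Ag⁺]^2 = 5000.
At 25 °C, E = E° − (0.0592/n) log Q = 1.08 − (0.0592/2)(3.699) = 1.080 − 0.109 = 0.971 V.

0.971 V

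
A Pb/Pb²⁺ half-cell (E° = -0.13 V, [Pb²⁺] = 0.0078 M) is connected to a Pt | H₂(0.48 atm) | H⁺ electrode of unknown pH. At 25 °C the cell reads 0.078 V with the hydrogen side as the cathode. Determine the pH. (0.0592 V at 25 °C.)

pH = 2.09

E°_cell = 0.13 V and n = 2.
log Q = n(E° − E)/0.0592 = 2×(0.13 − 0.078)/0.0592 = 1.757.
With Q = [Pb²⁺]·P(H₂) / [H⁺]^2, solving for [H⁺] gives log[H⁺] = -2.092, so pH = 2.09.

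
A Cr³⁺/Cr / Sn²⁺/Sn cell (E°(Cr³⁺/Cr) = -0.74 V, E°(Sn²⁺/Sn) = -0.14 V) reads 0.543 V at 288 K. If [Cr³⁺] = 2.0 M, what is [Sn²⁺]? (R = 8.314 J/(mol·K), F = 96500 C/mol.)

0.016 M

From the Nernst equation, ln Q = nF(E° − E)/RT = 6×96500×(0.60 − 0.543)/(8.314×288) = 13.783, so Q = 9.68 × 10^5.
With Q = [Cr³⁺]^2/[Sn²⁺]^3 and the known concentrations, [Sn²⁺]^3 in the denominator gives [Sn²⁺] = 0.016 M.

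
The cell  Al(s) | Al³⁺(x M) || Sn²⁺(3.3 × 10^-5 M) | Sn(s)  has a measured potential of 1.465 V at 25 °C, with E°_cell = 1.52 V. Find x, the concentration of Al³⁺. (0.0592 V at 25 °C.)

From the Nernst equation, log Q = n(E° − E)/0.0592 = 6(1.52 − 1.465)/0.0592 = 5.574, so Q = 3.75 × 10^5.
With Q = [Al³⁺]^2/[Sn²⁺]^3 and the known concentrations, [Al³⁺]^2 in the numerator gives [Al³⁺] = 1.2 × 10^-4 M.

1.2 × 10^-4 M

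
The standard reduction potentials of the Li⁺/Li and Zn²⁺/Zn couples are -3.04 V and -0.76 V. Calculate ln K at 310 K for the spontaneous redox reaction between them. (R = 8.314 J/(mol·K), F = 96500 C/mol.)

E°_cell = -0.76 − (-3.04) = 2.28 V, with n = 2 electrons transferred.
At equilibrium E = 0, so the Nernst equation gives ln K = nFE°/RT = (2)(96500)(2.28)/((8.314)(310)) = 170.73.

ln K = 170.7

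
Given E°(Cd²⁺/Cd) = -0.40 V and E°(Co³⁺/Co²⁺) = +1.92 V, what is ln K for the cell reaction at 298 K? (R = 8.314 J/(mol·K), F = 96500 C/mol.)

ln K = 180.7

E°_cell = +1.92 − (-0.40) = 2.32 V, with n = 2 electrons transferred.
At equilibrium E = 0, so the Nernst equation gives ln K = nFE°/RT = (2)(96500)(2.32)/((8.314)(298)) = 180.73.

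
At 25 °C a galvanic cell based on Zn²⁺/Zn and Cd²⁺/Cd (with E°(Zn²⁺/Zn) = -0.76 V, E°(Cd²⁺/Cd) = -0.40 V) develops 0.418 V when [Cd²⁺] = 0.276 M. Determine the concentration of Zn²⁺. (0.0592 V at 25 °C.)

From the Nernst equation, log Q = n(E° − E)/0.0592 = 2(0.36 − 0.418)/0.0592 = -1.959, so Q = 0.0110.
With Q = [Zn²⁺]/[Cd²⁺] and the known concentrations, [Zn²⁺] in the numerator gives [Zn²⁺] = 0.003 M.

0.003 M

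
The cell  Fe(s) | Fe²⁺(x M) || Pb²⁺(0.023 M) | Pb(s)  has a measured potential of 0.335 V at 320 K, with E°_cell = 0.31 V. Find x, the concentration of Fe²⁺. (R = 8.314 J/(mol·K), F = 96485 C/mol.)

From the Nernst equation, ln Q = nF(E° − E)/RT = 2×96485×(0.31 − 0.335)/(8.314×320) = -1.813, so Q = 0.163.
With Q = [Fe²⁺]/[Pb²⁺] and the known concentrations, [Fe²⁺] in the numerator gives [Fe²⁺] = 0.0038 M.

0.0038 M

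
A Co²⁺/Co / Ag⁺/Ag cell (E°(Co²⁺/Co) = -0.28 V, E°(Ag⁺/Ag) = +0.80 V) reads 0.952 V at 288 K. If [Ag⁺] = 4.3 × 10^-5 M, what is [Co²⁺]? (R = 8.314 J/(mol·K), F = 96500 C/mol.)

5.6 × 10^-5 M

From the Nernst equation, ln Q = nF(E° − E)/RT = 2×96500×(1.08 − 0.952)/(8.314×288) = 10.317, so Q = 3.03 × 10^4.
With Q = [Co²⁺]/[Ag⁺]^2 and the known concentrations, [Co²⁺] in the numerator gives [Co²⁺] = 5.6 × 10^-5 M.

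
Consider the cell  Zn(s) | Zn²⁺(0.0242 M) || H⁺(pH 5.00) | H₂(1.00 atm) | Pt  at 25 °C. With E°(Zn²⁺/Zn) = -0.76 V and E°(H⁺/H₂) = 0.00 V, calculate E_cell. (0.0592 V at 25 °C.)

0.51 V

The hydrogen couple is the cathode, so E°_cell = 0.76 V; n = 2.
[H⁺] = 10^(−5.00) = 1 × 10^-5 M, and Q = [Zn²⁺]·P(H₂) / [H⁺]^2 = 2.42 × 10^8.
E = E° − (0.0592/2) log Q = 0.76 − (0.0592/2)(8.384) = 0.512 V.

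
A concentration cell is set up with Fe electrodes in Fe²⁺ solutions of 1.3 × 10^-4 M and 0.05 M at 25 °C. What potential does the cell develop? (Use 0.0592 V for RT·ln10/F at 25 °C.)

Both half-cells are Fe²⁺/Fe, so E°_cell = 0. The concentrated side is the cathode; the cell reaction moves Fe²⁺ from high to low concentration with n = 2.
Q = [Fe²⁺]_dilute/[Fe²⁺]_conc = 1.3 × 10^-4/0.05 = 0.00260.
E = 0 − (0.0592/2) log Q = −(0.0592/2)(-2.585) = 0.0765 V.

0.077 V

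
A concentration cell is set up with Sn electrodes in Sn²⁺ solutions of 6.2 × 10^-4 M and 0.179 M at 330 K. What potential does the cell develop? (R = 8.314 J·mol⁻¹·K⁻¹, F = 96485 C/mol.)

0.081 V

Both half-cells are Sn²⁺/Sn, so E°_cell = 0. The concentrated side is the cathode; the cell reaction moves Sn²⁺ from high to low concentration with n = 2.
Q = [Sn²⁺]_dilute/[Sn²⁺]_conc = 6.2 × 10^-4/0.179 = 0.00346.
E = 0 − (RT/nF) ln Q = −((8.314×330)/(2×96485))(-5.665) = 0.0805 V.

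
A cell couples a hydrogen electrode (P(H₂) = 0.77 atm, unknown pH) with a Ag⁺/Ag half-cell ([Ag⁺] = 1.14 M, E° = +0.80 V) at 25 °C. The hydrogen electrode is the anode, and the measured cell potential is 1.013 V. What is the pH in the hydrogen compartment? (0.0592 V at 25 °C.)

pH = 3.60

E°_cell = 0.80 V and n = 2.
log Q = n(E° − E)/0.0592 = 2×(0.80 − 1.013)/0.0592 = -7.196.
With Q = [H⁺]^2 / ([Ag⁺]^2·P(H₂)), solving for [H⁺] gives log[H⁺] = -3.598, so pH = 3.60.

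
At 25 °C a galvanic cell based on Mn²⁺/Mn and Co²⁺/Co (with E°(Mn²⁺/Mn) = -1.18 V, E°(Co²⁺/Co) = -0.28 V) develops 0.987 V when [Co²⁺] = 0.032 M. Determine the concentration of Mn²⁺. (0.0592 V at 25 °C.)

3.7 × 10^-5 M

From the Nernst equation, log Q = n(E° − E)/0.0592 = 2(0.90 − 0.987)/0.0592 = -2.939, so Q = 0.00115.
With Q = [Mn²⁺]/[Co²⁺] and the known concentrations, [Mn²⁺] in the numerator gives [Mn²⁺] = 3.7 × 10^-5 M.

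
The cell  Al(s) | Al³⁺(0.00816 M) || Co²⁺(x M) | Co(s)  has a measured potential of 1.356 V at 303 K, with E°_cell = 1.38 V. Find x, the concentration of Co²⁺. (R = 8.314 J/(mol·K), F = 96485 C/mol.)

From the Nernst equation, ln Q = nF(E° − E)/RT = 6×96485×(1.38 − 1.356)/(8.314×303) = 5.515, so Q = 248.
With Q = [Al³⁺]^2/[Co²⁺]^3 and the known concentrations, [Co²⁺]^3 in the denominator gives [Co²⁺] = 0.0064 M.

0.0064 M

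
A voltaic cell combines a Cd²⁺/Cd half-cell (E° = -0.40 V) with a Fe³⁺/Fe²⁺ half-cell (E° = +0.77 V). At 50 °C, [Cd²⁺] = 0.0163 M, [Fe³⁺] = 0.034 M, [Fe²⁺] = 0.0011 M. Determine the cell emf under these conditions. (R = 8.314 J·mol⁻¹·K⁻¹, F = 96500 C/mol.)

The Fe³⁺/Fe²⁺ couple has the higher reduction potential and acts as the cathode, so E°_cell = +0.77 − (-0.40) = 1.17 V.
Balancing electrons gives n = 2; the reaction quotient is Q = [Cd²⁺]·[Fe²⁺]^2/[Fe³⁺]^2 = 1.71 × 10^-5.
E = E° − (RT/nF) ln Q = 1.17 − (8.314×323)/(2×96500) × (-10.979) = 1.170 + 0.153 = 1.323 V.

1.32 V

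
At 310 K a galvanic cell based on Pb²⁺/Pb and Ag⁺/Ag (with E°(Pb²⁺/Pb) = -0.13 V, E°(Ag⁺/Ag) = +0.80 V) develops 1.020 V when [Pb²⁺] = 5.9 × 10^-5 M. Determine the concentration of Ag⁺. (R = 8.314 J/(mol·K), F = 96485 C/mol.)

0.22 M

From the Nernst equation, ln Q = nF(E° − E)/RT = 2×96485×(0.93 − 1.020)/(8.314×310) = -6.738, so Q = 0.00118.
With Q = [Pb²⁺]/[Ag⁺]^2 and the known concentrations, [Ag⁺]^2 in the denominator gives [Ag⁺] = 0.22 M.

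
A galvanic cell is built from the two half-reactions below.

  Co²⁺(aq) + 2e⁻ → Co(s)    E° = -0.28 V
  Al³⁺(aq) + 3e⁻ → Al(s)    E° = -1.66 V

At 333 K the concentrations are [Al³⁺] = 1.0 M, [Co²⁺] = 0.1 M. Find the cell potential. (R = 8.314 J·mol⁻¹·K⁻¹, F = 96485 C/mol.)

1.35 V

The Co²⁺/Co couple has the higher reduction potential and acts as the cathode, so E°_cell = -0.28 − (-1.66) = 1.38 V.
Balancing electrons gives n = 6; the reaction quotient is Q = [Al³⁺]^2/[Co²⁺]^3 = 1000.
E = E° − (RT/nF) ln Q = 1.38 − (8.314×333)/(6×96485) × (6.908) = 1.380 − 0.033 = 1.347 V.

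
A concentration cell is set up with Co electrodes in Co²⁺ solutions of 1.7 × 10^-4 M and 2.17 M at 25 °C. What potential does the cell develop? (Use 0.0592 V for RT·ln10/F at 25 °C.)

Both half-cells are Co²⁺/Co, so E°_cell = 0. The concentrated side is the cathode; the cell reaction moves Co²⁺ from high to low concentration with n = 2.
Q = [Co²⁺]_dilute/[Co²⁺]_conc = 1.7 × 10^-4/2.17 = 7.83 × 10^-5.
E = 0 − (0.0592/2) log Q = −(0.0592/2)(-4.106) = 0.1215 V.

0.12 V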